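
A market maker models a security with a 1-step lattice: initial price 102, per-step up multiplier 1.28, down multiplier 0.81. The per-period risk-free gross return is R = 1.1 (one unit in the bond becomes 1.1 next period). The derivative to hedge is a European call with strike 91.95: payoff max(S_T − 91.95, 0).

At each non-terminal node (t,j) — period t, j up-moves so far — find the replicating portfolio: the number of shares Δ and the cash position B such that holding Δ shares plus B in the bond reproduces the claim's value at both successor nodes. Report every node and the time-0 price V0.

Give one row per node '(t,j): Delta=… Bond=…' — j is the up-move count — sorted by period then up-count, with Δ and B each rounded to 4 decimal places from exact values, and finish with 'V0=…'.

Under the risk-neutral measure, an up-move has probability p* = (R−d)/(u−d) = 0.6170 and values discount at R = 1.1.
Terminal values V(1,·): V(1,0)=0.0000, V(1,1)=38.6100
(0,0): S=102.0000. Δ = (V_up−V_dn)/(S_up−S_dn) = (38.6100−0.0000)/(130.5600−82.6200) = 0.8054. V = [p*·38.6100 + (1−p*)·0.0000]/1.1 = 21.6574. B = V − Δ·S = -60.4915.
The time-0 hedge costs 21.6574, which is the no-arbitrage price.

(0,0): Delta=0.8054 Bond=-60.4915
V0=21.6574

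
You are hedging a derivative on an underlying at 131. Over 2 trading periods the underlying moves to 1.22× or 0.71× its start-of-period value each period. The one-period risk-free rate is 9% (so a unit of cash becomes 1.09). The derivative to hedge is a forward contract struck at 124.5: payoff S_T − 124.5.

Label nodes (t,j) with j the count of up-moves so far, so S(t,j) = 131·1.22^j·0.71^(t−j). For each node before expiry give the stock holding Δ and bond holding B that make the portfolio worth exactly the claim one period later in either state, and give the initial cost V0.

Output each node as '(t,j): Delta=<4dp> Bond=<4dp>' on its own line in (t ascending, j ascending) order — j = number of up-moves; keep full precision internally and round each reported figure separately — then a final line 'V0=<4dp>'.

(0,0): Delta=1.0000 Bond=-104.7892
(1,0): Delta=1.0000 Bond=-114.2202
(1,1): Delta=1.0000 Bond=-114.2202
V0=26.2108

No-arbitrage ⇒ martingale measure with p* = (R−d)/(u−d) = 0.7451.
Payoff layer (t=2): V(2,0)=-58.4629, V(2,1)=-11.0278, V(2,2)=70.4804
Node (1,0) S=93.0100: V=(p*·-11.0278+(1−p*)·-58.4629)/1.09=-21.2102; Δ=(-11.0278−-58.4629)/(113.4722−66.0371)=1.0000; B=V−Δ·S=-114.2202
Node (1,1) S=159.8200: V=(p*·70.4804+(1−p*)·-11.0278)/1.09=45.5998; Δ=(70.4804−-11.0278)/(194.9804−113.4722)=1.0000; B=V−Δ·S=-114.2202
Node (0,0) S=131.0000: V=(p*·45.5998+(1−p*)·-21.2102)/1.09=26.2108; Δ=(45.5998−-21.2102)/(159.8200−93.0100)=1.0000; B=V−Δ·S=-104.7892
Root portfolio cost Δ·131+B reproduces V0=26.2108.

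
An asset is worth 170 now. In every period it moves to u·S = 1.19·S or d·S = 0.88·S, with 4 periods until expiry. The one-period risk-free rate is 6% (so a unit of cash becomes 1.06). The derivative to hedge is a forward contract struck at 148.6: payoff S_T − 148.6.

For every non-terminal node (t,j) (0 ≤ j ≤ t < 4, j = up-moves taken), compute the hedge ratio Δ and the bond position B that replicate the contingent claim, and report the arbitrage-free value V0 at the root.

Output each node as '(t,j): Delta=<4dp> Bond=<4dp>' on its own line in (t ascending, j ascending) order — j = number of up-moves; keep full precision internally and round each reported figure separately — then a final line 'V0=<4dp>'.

(0,0): Delta=1.0000 Bond=-117.7051
(1,0): Delta=1.0000 Bond=-124.7674
(1,1): Delta=1.0000 Bond=-124.7674
(2,0): Delta=1.0000 Bond=-132.2535
(2,1): Delta=1.0000 Bond=-132.2535
(2,2): Delta=1.0000 Bond=-132.2535
(3,0): Delta=1.0000 Bond=-140.1887
(3,1): Delta=1.0000 Bond=-140.1887
(3,2): Delta=1.0000 Bond=-140.1887
(3,3): Delta=1.0000 Bond=-140.1887
V0=52.2949

Risk-neutral probability p* = (R−d)/(u−d) = (1.06−0.88)/(1.19−0.88) = 0.5806.
Payoff layer (t=4): V(4,0)=-46.6518, V(4,1)=-10.7382, V(4,2)=37.8267, V(4,3)=103.4998, V(4,4)=192.3077
  t=3,j=0: stock 115.8502 → up 137.8618 (V=-10.7382), down 101.9482 (V=-46.6518). Price -24.3384; hedge Δ=1.0000, bond B=-140.1887.
  t=3,j=1: stock 156.6611 → up 186.4267 (V=37.8267), down 137.8618 (V=-10.7382). Price 16.4724; hedge Δ=1.0000, bond B=-140.1887.
  t=3,j=2: stock 211.8486 → up 252.0998 (V=103.4998), down 186.4267 (V=37.8267). Price 71.6599; hedge Δ=1.0000, bond B=-140.1887.
  t=3,j=3: stock 286.4770 → up 340.9077 (V=192.3077), down 252.0998 (V=103.4998). Price 146.2884; hedge Δ=1.0000, bond B=-140.1887.
  t=2,j=0: stock 131.6480 → up 156.6611 (V=16.4724), down 115.8502 (V=-24.3384). Price -0.6055; hedge Δ=1.0000, bond B=-132.2535.
  t=2,j=1: stock 178.0240 → up 211.8486 (V=71.6599), down 156.6611 (V=16.4724). Price 45.7705; hedge Δ=1.0000, bond B=-132.2535.
  t=2,j=2: stock 240.7370 → up 286.4770 (V=146.2884), down 211.8486 (V=71.6599). Price 108.4835; hedge Δ=1.0000, bond B=-132.2535.
  t=1,j=0: stock 149.6000 → up 178.0240 (V=45.7705), down 131.6480 (V=-0.6055). Price 24.8326; hedge Δ=1.0000, bond B=-124.7674.
  t=1,j=1: stock 202.3000 → up 240.7370 (V=108.4835), down 178.0240 (V=45.7705). Price 77.5326; hedge Δ=1.0000, bond B=-124.7674.
  t=0,j=0: stock 170.0000 → up 202.3000 (V=77.5326), down 149.6000 (V=24.8326). Price 52.2949; hedge Δ=1.0000, bond B=-117.7051.
Check: Δ(0,0)·S0 + B(0,0) = 52.2949 = V0.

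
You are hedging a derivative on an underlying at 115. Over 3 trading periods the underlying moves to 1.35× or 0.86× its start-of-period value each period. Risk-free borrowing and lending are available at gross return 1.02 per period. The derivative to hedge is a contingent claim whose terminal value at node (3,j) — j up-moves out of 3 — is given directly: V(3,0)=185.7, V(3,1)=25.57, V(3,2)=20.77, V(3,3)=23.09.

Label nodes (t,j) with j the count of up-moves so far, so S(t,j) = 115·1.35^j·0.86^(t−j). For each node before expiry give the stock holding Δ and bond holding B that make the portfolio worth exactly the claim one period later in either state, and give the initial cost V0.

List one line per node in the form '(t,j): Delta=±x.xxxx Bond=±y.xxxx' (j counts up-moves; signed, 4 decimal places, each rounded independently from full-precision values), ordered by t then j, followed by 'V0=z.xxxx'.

(0,0): Delta=-1.2706 Bond=215.2536
(1,0): Delta=-2.2134 Bond=312.8012
(1,1): Delta=-0.0319 Bond=27.2460
(2,0): Delta=-3.8422 Bond=457.5926
(2,1): Delta=-0.0734 Bond=33.3279
(2,2): Delta=0.0226 Bond=16.3707
V0=69.1315

No-arbitrage ⇒ martingale measure with p* = (R−d)/(u−d) = 0.3265.
Terminal payoffs: V(3,0)=185.7000, V(3,1)=25.5700, V(3,2)=20.7700, V(3,3)=23.0900
  t=2,j=0: stock 85.0540 → up 114.8229 (V=25.5700), down 73.1464 (V=185.7000). Price 130.7967; hedge Δ=-3.8422, bond B=457.5926.
  t=2,j=1: stock 133.5150 → up 180.2452 (V=20.7700), down 114.8229 (V=25.5700). Price 23.5320; hedge Δ=-0.0734, bond B=33.3279.
  t=2,j=2: stock 209.5875 → up 282.9431 (V=23.0900), down 180.2453 (V=20.7700). Price 21.1054; hedge Δ=0.0226, bond B=16.3707.
  t=1,j=0: stock 98.9000 → up 133.5150 (V=23.5320), down 85.0540 (V=130.7967). Price 93.8936; hedge Δ=-2.2134, bond B=312.8012.
  t=1,j=1: stock 155.2500 → up 209.5875 (V=21.1054), down 133.5150 (V=23.5320). Price 22.2938; hedge Δ=-0.0319, bond B=27.2460.
  t=0,j=0: stock 115.0000 → up 155.2500 (V=22.2938), down 98.9000 (V=93.8936). Price 69.1315; hedge Δ=-1.2706, bond B=215.2536.
Self-financing check: at every node Δ·S+B equals the discounted successor values.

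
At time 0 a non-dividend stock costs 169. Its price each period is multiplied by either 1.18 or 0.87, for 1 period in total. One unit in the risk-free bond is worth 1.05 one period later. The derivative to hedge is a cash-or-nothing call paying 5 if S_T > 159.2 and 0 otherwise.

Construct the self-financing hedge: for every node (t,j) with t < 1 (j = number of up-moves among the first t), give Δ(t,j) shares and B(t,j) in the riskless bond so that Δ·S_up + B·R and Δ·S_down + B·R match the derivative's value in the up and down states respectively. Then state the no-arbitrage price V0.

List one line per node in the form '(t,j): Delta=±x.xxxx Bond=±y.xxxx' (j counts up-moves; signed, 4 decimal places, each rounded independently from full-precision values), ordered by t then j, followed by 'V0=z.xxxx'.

(0,0): Delta=0.0954 Bond=-13.3641
V0=2.7650

The replicating-portfolio and risk-neutral prices coincide; use p* = (1.05−0.87)/(1.18−0.87) = 0.5806 for the latter.
At expiry t=1: V(1,0)=0.0000, V(1,1)=5.0000
(0,0): S=169.0000. Δ = (V_up−V_dn)/(S_up−S_dn) = (5.0000−0.0000)/(199.4200−147.0300) = 0.0954. V = [p*·5.0000 + (1−p*)·0.0000]/1.05 = 2.7650. B = V − Δ·S = -13.3641.
Each (Δ,B) replicates both successor values, so the strategy is self-financing and V0 is arbitrage-free.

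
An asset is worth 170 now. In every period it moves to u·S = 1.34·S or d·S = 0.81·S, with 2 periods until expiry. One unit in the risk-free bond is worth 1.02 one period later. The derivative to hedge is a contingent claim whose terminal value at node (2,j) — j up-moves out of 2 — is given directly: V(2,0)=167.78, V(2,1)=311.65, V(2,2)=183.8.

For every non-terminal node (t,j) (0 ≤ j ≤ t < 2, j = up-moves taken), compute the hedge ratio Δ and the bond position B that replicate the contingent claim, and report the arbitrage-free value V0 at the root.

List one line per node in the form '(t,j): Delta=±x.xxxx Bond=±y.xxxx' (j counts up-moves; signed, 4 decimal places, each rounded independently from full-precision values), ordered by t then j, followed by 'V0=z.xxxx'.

Since d<R<u, set p* = (R−d)/(u−d) = 0.3962; price each node as the discounted p*-expectation of its children.
Terminal values V(2,·): V(2,0)=167.7800, V(2,1)=311.6500, V(2,2)=183.8000
(1,0): S=137.7000. Δ = (V_up−V_dn)/(S_up−S_dn) = (311.6500−167.7800)/(184.5180−111.5370) = 1.9713. V = [p*·311.6500 + (1−p*)·167.7800]/1.02 = 220.3775. B = V − Δ·S = -51.0753.
(1,1): S=227.8000. Δ = (V_up−V_dn)/(S_up−S_dn) = (183.8000−311.6500)/(305.2520−184.5180) = -1.0589. V = [p*·183.8000 + (1−p*)·311.6500]/1.02 = 255.8750. B = V − Δ·S = 497.1014.
(0,0): S=170.0000. Δ = (V_up−V_dn)/(S_up−S_dn) = (255.8750−220.3775)/(227.8000−137.7000) = 0.3940. V = [p*·255.8750 + (1−p*)·220.3775]/1.02 = 229.8456. B = V − Δ·S = 162.8694.
Each (Δ,B) replicates both successor values, so the strategy is self-financing and V0 is arbitrage-free.

(0,0): Delta=0.3940 Bond=162.8694
(1,0): Delta=1.9713 Bond=-51.0753
(1,1): Delta=-1.0589 Bond=497.1014
V0=229.8456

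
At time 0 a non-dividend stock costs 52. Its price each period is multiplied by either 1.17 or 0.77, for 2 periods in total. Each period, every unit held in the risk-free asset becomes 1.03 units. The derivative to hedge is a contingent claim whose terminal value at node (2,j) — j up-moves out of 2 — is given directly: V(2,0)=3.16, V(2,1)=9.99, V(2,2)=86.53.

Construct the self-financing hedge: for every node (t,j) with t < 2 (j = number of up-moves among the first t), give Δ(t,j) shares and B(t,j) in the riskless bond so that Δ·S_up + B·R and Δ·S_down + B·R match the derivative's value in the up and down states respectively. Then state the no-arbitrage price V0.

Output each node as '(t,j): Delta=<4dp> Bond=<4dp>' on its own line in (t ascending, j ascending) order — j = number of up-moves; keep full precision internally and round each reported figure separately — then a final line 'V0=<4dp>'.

(0,0): Delta=2.4338 Bond=-87.4473
(1,0): Delta=0.4264 Bond=-9.6968
(1,1): Delta=3.1451 Bond=-133.3490
V0=39.1097

Risk-neutral probability p* = (R−d)/(u−d) = (1.03−0.77)/(1.17−0.77) = 0.6500.
Terminal payoffs: V(2,0)=3.1600, V(2,1)=9.9900, V(2,2)=86.5300
Node (1,0) S=40.0400: V=(p*·9.9900+(1−p*)·3.1600)/1.03=7.3782; Δ=(9.9900−3.1600)/(46.8468−30.8308)=0.4264; B=V−Δ·S=-9.6968
Node (1,1) S=60.8400: V=(p*·86.5300+(1−p*)·9.9900)/1.03=58.0010; Δ=(86.5300−9.9900)/(71.1828−46.8468)=3.1451; B=V−Δ·S=-133.3490
Node (0,0) S=52.0000: V=(p*·58.0010+(1−p*)·7.3782)/1.03=39.1097; Δ=(58.0010−7.3782)/(60.8400−40.0400)=2.4338; B=V−Δ·S=-87.4473
The time-0 hedge costs 39.1097, which is the no-arbitrage price.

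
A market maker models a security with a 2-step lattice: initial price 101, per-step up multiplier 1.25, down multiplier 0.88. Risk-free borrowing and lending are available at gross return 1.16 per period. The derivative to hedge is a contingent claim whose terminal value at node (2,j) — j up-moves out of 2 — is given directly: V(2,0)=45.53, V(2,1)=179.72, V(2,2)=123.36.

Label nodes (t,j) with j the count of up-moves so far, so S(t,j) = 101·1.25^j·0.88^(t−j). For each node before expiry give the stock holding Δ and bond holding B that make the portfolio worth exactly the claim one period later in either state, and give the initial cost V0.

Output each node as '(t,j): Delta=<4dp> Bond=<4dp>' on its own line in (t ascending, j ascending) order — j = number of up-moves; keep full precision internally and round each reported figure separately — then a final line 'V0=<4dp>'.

(0,0): Delta=-0.2309 Bond=126.9967
(1,0): Delta=4.0805 Bond=-235.8833
(1,1): Delta=-1.2065 Bond=270.4874
V0=103.6742

Risk-neutral probability p* = (R−d)/(u−d) = (1.16−0.88)/(1.25−0.88) = 0.7568.
Payoff layer (t=2): V(2,0)=45.5300, V(2,1)=179.7200, V(2,2)=123.3600
(1,0): S=88.8800. Δ = (V_up−V_dn)/(S_up−S_dn) = (179.7200−45.5300)/(111.1000−78.2144) = 4.0805. V = [p*·179.7200 + (1−p*)·45.5300]/1.16 = 126.7924. B = V − Δ·S = -235.8833.
(1,1): S=126.2500. Δ = (V_up−V_dn)/(S_up−S_dn) = (123.3600−179.7200)/(157.8125−111.1000) = -1.2065. V = [p*·123.3600 + (1−p*)·179.7200]/1.16 = 118.1631. B = V − Δ·S = 270.4874.
(0,0): S=101.0000. Δ = (V_up−V_dn)/(S_up−S_dn) = (118.1631−126.7924)/(126.2500−88.8800) = -0.2309. V = [p*·118.1631 + (1−p*)·126.7924]/1.16 = 103.6742. B = V − Δ·S = 126.9967.
Root portfolio cost Δ·101+B reproduces V0=103.6742.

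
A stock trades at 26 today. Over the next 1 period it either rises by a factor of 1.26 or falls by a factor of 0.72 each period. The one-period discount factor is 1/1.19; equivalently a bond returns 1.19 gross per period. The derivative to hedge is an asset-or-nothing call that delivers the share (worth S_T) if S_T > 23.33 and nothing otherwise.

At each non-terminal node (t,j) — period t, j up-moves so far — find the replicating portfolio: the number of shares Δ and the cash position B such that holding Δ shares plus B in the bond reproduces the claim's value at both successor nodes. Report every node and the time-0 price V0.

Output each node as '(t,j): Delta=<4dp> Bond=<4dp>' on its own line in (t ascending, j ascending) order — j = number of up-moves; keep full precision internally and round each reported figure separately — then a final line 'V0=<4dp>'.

Under the risk-neutral measure, an up-move has probability p* = (R−d)/(u−d) = 0.8704 and values discount at R = 1.19.
Payoff layer (t=1): V(1,0)=0.0000, V(1,1)=32.7600
  t=0,j=0: stock 26.0000 → up 32.7600 (V=32.7600), down 18.7200 (V=0.0000). Price 23.9608; hedge Δ=2.3333, bond B=-36.7059.
Check: Δ(0,0)·S0 + B(0,0) = 23.9608 = V0.

(0,0): Delta=2.3333 Bond=-36.7059
V0=23.9608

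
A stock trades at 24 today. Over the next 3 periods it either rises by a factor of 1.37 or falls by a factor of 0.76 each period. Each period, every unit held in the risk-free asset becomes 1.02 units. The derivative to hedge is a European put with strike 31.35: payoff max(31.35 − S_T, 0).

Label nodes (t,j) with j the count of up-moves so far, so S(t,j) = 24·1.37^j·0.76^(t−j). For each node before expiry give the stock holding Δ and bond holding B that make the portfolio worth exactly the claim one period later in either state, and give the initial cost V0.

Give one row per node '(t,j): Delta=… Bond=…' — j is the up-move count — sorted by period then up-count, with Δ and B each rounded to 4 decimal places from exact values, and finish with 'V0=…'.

(0,0): Delta=-0.5796 Bond=22.5184
(1,0): Delta=-0.8917 Bond=28.6603
(1,1): Delta=-0.3466 Bond=15.3072
(2,0): Delta=-1.0000 Bond=30.7353
(2,1): Delta=-0.8108 Bond=27.2118
(2,2): Delta=0.0000 Bond=0.0000
V0=8.6073

The replicating-portfolio and risk-neutral prices coincide; use p* = (1.02−0.76)/(1.37−0.76) = 0.4262 for the latter.
Payoff layer (t=3): V(3,0)=20.8146, V(3,1)=12.3585, V(3,2)=0.0000, V(3,3)=0.0000
  t=2,j=0: stock 13.8624 → up 18.9915 (V=12.3585), down 10.5354 (V=20.8146). Price 16.8729; hedge Δ=-1.0000, bond B=30.7353.
  t=2,j=1: stock 24.9888 → up 34.2347 (V=0.0000), down 18.9915 (V=12.3585). Price 6.9519; hedge Δ=-0.8108, bond B=27.2118.
  t=2,j=2: stock 45.0456 → up 61.7125 (V=0.0000), down 34.2347 (V=0.0000). Price 0.0000; hedge Δ=0.0000, bond B=0.0000.
  t=1,j=0: stock 18.2400 → up 24.9888 (V=6.9519), down 13.8624 (V=16.8729). Price 12.3964; hedge Δ=-0.8917, bond B=28.6603.
  t=1,j=1: stock 32.8800 → up 45.0456 (V=0.0000), down 24.9888 (V=6.9519). Price 3.9106; hedge Δ=-0.3466, bond B=15.3072.
  t=0,j=0: stock 24.0000 → up 32.8800 (V=3.9106), down 18.2400 (V=12.3964). Price 8.6073; hedge Δ=-0.5796, bond B=22.5184.
Each (Δ,B) replicates both successor values, so the strategy is self-financing and V0 is arbitrage-free.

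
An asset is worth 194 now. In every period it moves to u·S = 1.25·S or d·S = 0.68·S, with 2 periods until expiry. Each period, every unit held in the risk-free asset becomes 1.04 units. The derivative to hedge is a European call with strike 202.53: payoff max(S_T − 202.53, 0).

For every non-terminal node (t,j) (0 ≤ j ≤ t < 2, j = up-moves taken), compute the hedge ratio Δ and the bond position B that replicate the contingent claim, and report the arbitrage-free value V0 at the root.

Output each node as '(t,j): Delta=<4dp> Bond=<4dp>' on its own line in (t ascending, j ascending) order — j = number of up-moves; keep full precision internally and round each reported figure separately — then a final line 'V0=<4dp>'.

Since d<R<u, set p* = (R−d)/(u−d) = 0.6316; price each node as the discounted p*-expectation of its children.
Terminal values V(2,·): V(2,0)=0.0000, V(2,1)=0.0000, V(2,2)=100.5950
Node (1,0) S=131.9200: V=(p*·0.0000+(1−p*)·0.0000)/1.04=0.0000; Δ=(0.0000−0.0000)/(164.9000−89.7056)=0.0000; B=V−Δ·S=0.0000
Node (1,1) S=242.5000: V=(p*·100.5950+(1−p*)·0.0000)/1.04=61.0901; Δ=(100.5950−0.0000)/(303.1250−164.9000)=0.7278; B=V−Δ·S=-115.3924
Node (0,0) S=194.0000: V=(p*·61.0901+(1−p*)·0.0000)/1.04=37.0992; Δ=(61.0901−0.0000)/(242.5000−131.9200)=0.5525; B=V−Δ·S=-70.0763
Root portfolio cost Δ·194+B reproduces V0=37.0992.

(0,0): Delta=0.5525 Bond=-70.0763
(1,0): Delta=0.0000 Bond=0.0000
(1,1): Delta=0.7278 Bond=-115.3924
V0=37.0992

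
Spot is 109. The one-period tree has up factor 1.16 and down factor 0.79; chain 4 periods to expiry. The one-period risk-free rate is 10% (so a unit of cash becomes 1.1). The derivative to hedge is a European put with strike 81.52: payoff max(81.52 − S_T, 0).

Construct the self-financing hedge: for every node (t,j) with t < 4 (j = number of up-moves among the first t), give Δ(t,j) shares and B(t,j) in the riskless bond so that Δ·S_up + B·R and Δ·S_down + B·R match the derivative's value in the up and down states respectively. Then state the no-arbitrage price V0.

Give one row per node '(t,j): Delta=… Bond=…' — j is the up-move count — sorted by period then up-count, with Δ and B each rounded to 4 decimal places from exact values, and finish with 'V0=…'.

(0,0): Delta=-0.0252 Bond=2.9521
(1,0): Delta=-0.1488 Bond=13.8870
(1,1): Delta=-0.0089 Bond=1.1880
(2,0): Delta=-0.6969 Bond=52.5625
(2,1): Delta=-0.0765 Bond=8.0588
(2,2): Delta=0.0000 Bond=0.0000
(3,0): Delta=-1.0000 Bond=74.1091
(3,1): Delta=-0.6569 Bond=54.6658
(3,2): Delta=0.0000 Bond=0.0000
(3,3): Delta=0.0000 Bond=0.0000
V0=0.2057

No-arbitrage ⇒ martingale measure with p* = (R−d)/(u−d) = 0.8378.
Payoff layer (t=4): V(4,0)=39.0644, V(4,1)=19.1801, V(4,2)=0.0000, V(4,3)=0.0000, V(4,4)=0.0000
  t=3,j=0: stock 53.7413 → up 62.3399 (V=19.1801), down 42.4556 (V=39.0644). Price 20.3678; hedge Δ=-1.0000, bond B=74.1091.
  t=3,j=1: stock 78.9112 → up 91.5370 (V=0.0000), down 62.3399 (V=19.1801). Price 2.8275; hedge Δ=-0.6569, bond B=54.6658.
  t=3,j=2: stock 115.8696 → up 134.4088 (V=0.0000), down 91.5370 (V=0.0000). Price 0.0000; hedge Δ=0.0000, bond B=0.0000.
  t=3,j=3: stock 170.1377 → up 197.3597 (V=0.0000), down 134.4088 (V=0.0000). Price 0.0000; hedge Δ=0.0000, bond B=0.0000.
  t=2,j=0: stock 68.0269 → up 78.9112 (V=2.8275), down 53.7413 (V=20.3678). Price 5.1563; hedge Δ=-0.6969, bond B=52.5625.
  t=2,j=1: stock 99.8876 → up 115.8696 (V=0.0000), down 78.9112 (V=2.8275). Price 0.4168; hedge Δ=-0.0765, bond B=8.0588.
  t=2,j=2: stock 146.6704 → up 170.1377 (V=0.0000), down 115.8696 (V=0.0000). Price 0.0000; hedge Δ=0.0000, bond B=0.0000.
  t=1,j=0: stock 86.1100 → up 99.8876 (V=0.4168), down 68.0269 (V=5.1563). Price 1.0776; hedge Δ=-0.1488, bond B=13.8870.
  t=1,j=1: stock 126.4400 → up 146.6704 (V=0.0000), down 99.8876 (V=0.4168). Price 0.0615; hedge Δ=-0.0089, bond B=1.1880.
  t=0,j=0: stock 109.0000 → up 126.4400 (V=0.0615), down 86.1100 (V=1.0776). Price 0.2057; hedge Δ=-0.0252, bond B=2.9521.
The time-0 hedge costs 0.2057, which is the no-arbitrage price.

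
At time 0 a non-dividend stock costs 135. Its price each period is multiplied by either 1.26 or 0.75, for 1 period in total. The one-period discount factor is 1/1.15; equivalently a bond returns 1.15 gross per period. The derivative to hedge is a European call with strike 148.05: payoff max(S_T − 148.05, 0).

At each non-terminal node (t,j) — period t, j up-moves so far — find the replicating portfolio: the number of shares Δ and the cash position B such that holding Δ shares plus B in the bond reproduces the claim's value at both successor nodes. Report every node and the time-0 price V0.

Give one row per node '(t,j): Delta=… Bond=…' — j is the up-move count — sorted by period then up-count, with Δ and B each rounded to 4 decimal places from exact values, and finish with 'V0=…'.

(0,0): Delta=0.3203 Bond=-28.1969
V0=15.0384

Under the risk-neutral measure, an up-move has probability p* = (R−d)/(u−d) = 0.7843 and values discount at R = 1.15.
Terminal payoffs: V(1,0)=0.0000, V(1,1)=22.0500
(0,0): S=135.0000. Δ = (V_up−V_dn)/(S_up−S_dn) = (22.0500−0.0000)/(170.1000−101.2500) = 0.3203. V = [p*·22.0500 + (1−p*)·0.0000]/1.15 = 15.0384. B = V − Δ·S = -28.1969.
Root portfolio cost Δ·135+B reproduces V0=15.0384.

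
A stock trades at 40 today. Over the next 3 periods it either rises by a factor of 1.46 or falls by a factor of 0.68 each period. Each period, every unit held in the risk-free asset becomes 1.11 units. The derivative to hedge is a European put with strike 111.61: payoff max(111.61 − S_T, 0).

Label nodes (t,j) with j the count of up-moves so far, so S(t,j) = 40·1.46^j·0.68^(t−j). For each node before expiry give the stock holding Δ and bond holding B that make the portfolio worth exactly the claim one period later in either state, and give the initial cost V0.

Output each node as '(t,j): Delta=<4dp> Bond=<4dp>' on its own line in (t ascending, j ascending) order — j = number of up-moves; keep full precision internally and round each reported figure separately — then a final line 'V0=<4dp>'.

Risk-neutral probability p* = (R−d)/(u−d) = (1.11−0.68)/(1.46−0.68) = 0.5513.
Payoff layer (t=3): V(3,0)=99.0327, V(3,1)=84.6058, V(3,2)=53.6305, V(3,3)=0.0000
Node (2,0) S=18.4960: V=(p*·84.6058+(1−p*)·99.0327)/1.11=82.0535; Δ=(84.6058−99.0327)/(27.0042−12.5773)=-1.0000; B=V−Δ·S=100.5495
Node (2,1) S=39.7120: V=(p*·53.6305+(1−p*)·84.6058)/1.11=60.8375; Δ=(53.6305−84.6058)/(57.9795−27.0042)=-1.0000; B=V−Δ·S=100.5495
Node (2,2) S=85.2640: V=(p*·0.0000+(1−p*)·53.6305)/1.11=21.6801; Δ=(0.0000−53.6305)/(124.4854−57.9795)=-0.8064; B=V−Δ·S=90.4372
Node (1,0) S=27.2000: V=(p*·60.8375+(1−p*)·82.0535)/1.11=63.3852; Δ=(60.8375−82.0535)/(39.7120−18.4960)=-1.0000; B=V−Δ·S=90.5852
Node (1,1) S=58.4000: V=(p*·21.6801+(1−p*)·60.8375)/1.11=35.3611; Δ=(21.6801−60.8375)/(85.2640−39.7120)=-0.8596; B=V−Δ·S=85.5629
Node (0,0) S=40.0000: V=(p*·35.3611+(1−p*)·63.3852)/1.11=43.1856; Δ=(35.3611−63.3852)/(58.4000−27.2000)=-0.8982; B=V−Δ·S=79.1139
Each (Δ,B) replicates both successor values, so the strategy is self-financing and V0 is arbitrage-free.

(0,0): Delta=-0.8982 Bond=79.1139
(1,0): Delta=-1.0000 Bond=90.5852
(1,1): Delta=-0.8596 Bond=85.5629
(2,0): Delta=-1.0000 Bond=100.5495
(2,1): Delta=-1.0000 Bond=100.5495
(2,2): Delta=-0.8064 Bond=90.4372
V0=43.1856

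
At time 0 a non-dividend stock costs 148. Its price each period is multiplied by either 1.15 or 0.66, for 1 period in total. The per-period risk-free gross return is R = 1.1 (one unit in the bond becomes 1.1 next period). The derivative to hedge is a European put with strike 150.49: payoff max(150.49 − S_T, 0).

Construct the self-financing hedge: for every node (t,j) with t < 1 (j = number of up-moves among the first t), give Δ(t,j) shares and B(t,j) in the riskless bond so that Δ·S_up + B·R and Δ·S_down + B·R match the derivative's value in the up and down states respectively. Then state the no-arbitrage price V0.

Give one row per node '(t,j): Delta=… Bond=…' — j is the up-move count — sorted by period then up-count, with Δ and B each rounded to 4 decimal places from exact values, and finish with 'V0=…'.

(0,0): Delta=-0.7282 Bond=112.6744
V0=4.8989

Risk-neutral probability p* = (R−d)/(u−d) = (1.1−0.66)/(1.15−0.66) = 0.8980.
Terminal values V(1,·): V(1,0)=52.8100, V(1,1)=0.0000
(0,0): S=148.0000. Δ = (V_up−V_dn)/(S_up−S_dn) = (0.0000−52.8100)/(170.2000−97.6800) = -0.7282. V = [p*·0.0000 + (1−p*)·52.8100]/1.1 = 4.8989. B = V − Δ·S = 112.6744.
Root portfolio cost Δ·148+B reproduces V0=4.8989.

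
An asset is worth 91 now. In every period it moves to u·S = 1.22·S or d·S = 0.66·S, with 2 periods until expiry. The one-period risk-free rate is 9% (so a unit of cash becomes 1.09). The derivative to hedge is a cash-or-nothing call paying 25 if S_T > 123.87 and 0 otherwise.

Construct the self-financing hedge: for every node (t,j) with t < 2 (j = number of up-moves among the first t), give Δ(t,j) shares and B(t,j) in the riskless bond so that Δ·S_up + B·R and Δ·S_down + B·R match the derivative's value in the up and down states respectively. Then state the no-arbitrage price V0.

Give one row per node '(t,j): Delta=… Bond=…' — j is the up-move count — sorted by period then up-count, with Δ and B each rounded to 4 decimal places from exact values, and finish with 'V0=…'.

(0,0): Delta=0.3456 Bond=-19.0425
(1,0): Delta=0.0000 Bond=0.0000
(1,1): Delta=0.4021 Bond=-27.0315
V0=12.4065

Risk-neutral probability p* = (R−d)/(u−d) = (1.09−0.66)/(1.22−0.66) = 0.7679.
Terminal payoffs: V(2,0)=0.0000, V(2,1)=0.0000, V(2,2)=25.0000
(1,0): S=60.0600. Δ = (V_up−V_dn)/(S_up−S_dn) = (0.0000−0.0000)/(73.2732−39.6396) = 0.0000. V = [p*·0.0000 + (1−p*)·0.0000]/1.09 = 0.0000. B = V − Δ·S = 0.0000.
(1,1): S=111.0200. Δ = (V_up−V_dn)/(S_up−S_dn) = (25.0000−0.0000)/(135.4444−73.2732) = 0.4021. V = [p*·25.0000 + (1−p*)·0.0000]/1.09 = 17.6114. B = V − Δ·S = -27.0315.
(0,0): S=91.0000. Δ = (V_up−V_dn)/(S_up−S_dn) = (17.6114−0.0000)/(111.0200−60.0600) = 0.3456. V = [p*·17.6114 + (1−p*)·0.0000]/1.09 = 12.4065. B = V − Δ·S = -19.0425.
Self-financing check: at every node Δ·S+B equals the discounted successor values.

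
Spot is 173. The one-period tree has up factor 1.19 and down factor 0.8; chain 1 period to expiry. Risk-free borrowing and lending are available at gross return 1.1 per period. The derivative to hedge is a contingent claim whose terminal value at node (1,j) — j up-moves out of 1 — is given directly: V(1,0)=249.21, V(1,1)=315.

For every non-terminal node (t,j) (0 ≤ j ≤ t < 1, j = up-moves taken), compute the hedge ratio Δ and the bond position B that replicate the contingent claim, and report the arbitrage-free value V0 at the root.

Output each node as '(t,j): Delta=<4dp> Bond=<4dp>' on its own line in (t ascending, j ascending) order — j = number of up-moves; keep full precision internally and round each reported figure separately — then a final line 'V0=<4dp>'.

Under the risk-neutral measure, an up-move has probability p* = (R−d)/(u−d) = 0.7692 and values discount at R = 1.1.
Terminal values V(1,·): V(1,0)=249.2100, V(1,1)=315.0000
(0,0): S=173.0000. Δ = (V_up−V_dn)/(S_up−S_dn) = (315.0000−249.2100)/(205.8700−138.4000) = 0.9751. V = [p*·315.0000 + (1−p*)·249.2100]/1.1 = 272.5615. B = V − Δ·S = 103.8692.
Self-financing check: at every node Δ·S+B equals the discounted successor values.

(0,0): Delta=0.9751 Bond=103.8692
V0=272.5615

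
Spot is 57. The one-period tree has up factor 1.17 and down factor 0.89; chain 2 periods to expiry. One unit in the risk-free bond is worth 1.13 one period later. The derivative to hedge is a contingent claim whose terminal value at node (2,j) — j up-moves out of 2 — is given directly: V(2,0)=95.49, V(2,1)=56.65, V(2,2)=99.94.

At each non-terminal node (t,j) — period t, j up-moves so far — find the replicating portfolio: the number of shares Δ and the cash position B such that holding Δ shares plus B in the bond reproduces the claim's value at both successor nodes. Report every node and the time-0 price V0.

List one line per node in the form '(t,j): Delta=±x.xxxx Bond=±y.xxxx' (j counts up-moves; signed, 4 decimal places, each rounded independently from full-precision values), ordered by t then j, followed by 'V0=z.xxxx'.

(0,0): Delta=1.7498 Bond=-29.8442
(1,0): Delta=-2.7344 Bond=193.7573
(1,1): Delta=2.3183 Bond=-71.6375
V0=69.8939

Under the risk-neutral measure, an up-move has probability p* = (R−d)/(u−d) = 0.8571 and values discount at R = 1.13.
Terminal values V(2,·): V(2,0)=95.4900, V(2,1)=56.6500, V(2,2)=99.9400
(1,0): S=50.7300. Δ = (V_up−V_dn)/(S_up−S_dn) = (56.6500−95.4900)/(59.3541−45.1497) = -2.7344. V = [p*·56.6500 + (1−p*)·95.4900]/1.13 = 55.0430. B = V − Δ·S = 193.7573.
(1,1): S=66.6900. Δ = (V_up−V_dn)/(S_up−S_dn) = (99.9400−56.6500)/(78.0273−59.3541) = 2.3183. V = [p*·99.9400 + (1−p*)·56.6500]/1.13 = 82.9697. B = V − Δ·S = -71.6375.
(0,0): S=57.0000. Δ = (V_up−V_dn)/(S_up−S_dn) = (82.9697−55.0430)/(66.6900−50.7300) = 1.7498. V = [p*·82.9697 + (1−p*)·55.0430]/1.13 = 69.8939. B = V − Δ·S = -29.8442.
Self-financing check: at every node Δ·S+B equals the discounted successor values.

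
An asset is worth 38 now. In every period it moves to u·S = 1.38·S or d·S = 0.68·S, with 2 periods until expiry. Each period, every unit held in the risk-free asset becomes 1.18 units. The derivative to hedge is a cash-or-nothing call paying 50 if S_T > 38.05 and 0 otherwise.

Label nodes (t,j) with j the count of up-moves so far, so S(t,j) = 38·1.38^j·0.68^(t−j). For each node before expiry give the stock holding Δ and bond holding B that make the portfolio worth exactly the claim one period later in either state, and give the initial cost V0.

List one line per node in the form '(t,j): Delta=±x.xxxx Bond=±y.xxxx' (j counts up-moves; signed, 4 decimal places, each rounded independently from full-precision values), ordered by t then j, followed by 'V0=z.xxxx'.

Risk-neutral probability p* = (R−d)/(u−d) = (1.18−0.68)/(1.38−0.68) = 0.7143.
At expiry t=2: V(2,0)=0.0000, V(2,1)=0.0000, V(2,2)=50.0000
  t=1,j=0: stock 25.8400 → up 35.6592 (V=0.0000), down 17.5712 (V=0.0000). Price 0.0000; hedge Δ=0.0000, bond B=0.0000.
  t=1,j=1: stock 52.4400 → up 72.3672 (V=50.0000), down 35.6592 (V=0.0000). Price 30.2663; hedge Δ=1.3621, bond B=-41.1622.
  t=0,j=0: stock 38.0000 → up 52.4400 (V=30.2663), down 25.8400 (V=0.0000). Price 18.3210; hedge Δ=1.1378, bond B=-24.9166.
Each (Δ,B) replicates both successor values, so the strategy is self-financing and V0 is arbitrage-free.

(0,0): Delta=1.1378 Bond=-24.9166
(1,0): Delta=0.0000 Bond=0.0000
(1,1): Delta=1.3621 Bond=-41.1622
V0=18.3210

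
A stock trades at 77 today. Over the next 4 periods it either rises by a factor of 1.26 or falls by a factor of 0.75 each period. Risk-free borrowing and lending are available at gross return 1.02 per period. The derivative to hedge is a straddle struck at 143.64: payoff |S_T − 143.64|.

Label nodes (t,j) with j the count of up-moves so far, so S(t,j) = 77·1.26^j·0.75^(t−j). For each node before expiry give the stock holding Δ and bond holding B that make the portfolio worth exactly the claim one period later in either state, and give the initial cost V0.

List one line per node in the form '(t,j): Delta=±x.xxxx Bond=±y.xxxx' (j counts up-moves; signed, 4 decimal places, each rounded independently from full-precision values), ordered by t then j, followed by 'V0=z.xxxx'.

(0,0): Delta=-0.6408 Bond=112.3661
(1,0): Delta=-1.0000 Bond=135.3552
(1,1): Delta=-0.4508 Bond=96.1763
(2,0): Delta=-1.0000 Bond=138.0623
(2,1): Delta=-1.0000 Bond=138.0623
(2,2): Delta=-0.1602 Bond=62.5776
(3,0): Delta=-1.0000 Bond=140.8235
(3,1): Delta=-1.0000 Bond=140.8235
(3,2): Delta=-1.0000 Bond=140.8235
(3,3): Delta=0.2841 Bond=-4.6104
V0=63.0218

No-arbitrage ⇒ martingale measure with p* = (R−d)/(u−d) = 0.5294.
Payoff layer (t=4): V(4,0)=119.2767, V(4,1)=102.7097, V(4,2)=74.8771, V(4,3)=28.1183, V(4,4)=50.4365
Node (3,0) S=32.4844: V=(p*·102.7097+(1−p*)·119.2767)/1.02=108.3392; Δ=(102.7097−119.2767)/(40.9303−24.3633)=-1.0000; B=V−Δ·S=140.8235
Node (3,1) S=54.5737: V=(p*·74.8771+(1−p*)·102.7097)/1.02=86.2498; Δ=(74.8771−102.7097)/(68.7629−40.9303)=-1.0000; B=V−Δ·S=140.8235
Node (3,2) S=91.6839: V=(p*·28.1183+(1−p*)·74.8771)/1.02=49.1396; Δ=(28.1183−74.8771)/(115.5217−68.7629)=-1.0000; B=V−Δ·S=140.8235
Node (3,3) S=154.0290: V=(p*·50.4365+(1−p*)·28.1183)/1.02=39.1508; Δ=(50.4365−28.1183)/(194.0765−115.5217)=0.2841; B=V−Δ·S=-4.6104
Node (2,0) S=43.3125: V=(p*·86.2498+(1−p*)·108.3392)/1.02=94.7498; Δ=(86.2498−108.3392)/(54.5737−32.4844)=-1.0000; B=V−Δ·S=138.0623
Node (2,1) S=72.7650: V=(p*·49.1396+(1−p*)·86.2498)/1.02=65.2973; Δ=(49.1396−86.2498)/(91.6839−54.5738)=-1.0000; B=V−Δ·S=138.0623
Node (2,2) S=122.2452: V=(p*·39.1508+(1−p*)·49.1396)/1.02=42.9916; Δ=(39.1508−49.1396)/(154.0290−91.6839)=-0.1602; B=V−Δ·S=62.5776
Node (1,0) S=57.7500: V=(p*·65.2973+(1−p*)·94.7498)/1.02=77.6052; Δ=(65.2973−94.7498)/(72.7650−43.3125)=-1.0000; B=V−Δ·S=135.3552
Node (1,1) S=97.0200: V=(p*·42.9916+(1−p*)·65.2973)/1.02=52.4396; Δ=(42.9916−65.2973)/(122.2452−72.7650)=-0.4508; B=V−Δ·S=96.1763
Node (0,0) S=77.0000: V=(p*·52.4396+(1−p*)·77.6052)/1.02=63.0218; Δ=(52.4396−77.6052)/(97.0200−57.7500)=-0.6408; B=V−Δ·S=112.3661
Self-financing check: at every node Δ·S+B equals the discounted successor values.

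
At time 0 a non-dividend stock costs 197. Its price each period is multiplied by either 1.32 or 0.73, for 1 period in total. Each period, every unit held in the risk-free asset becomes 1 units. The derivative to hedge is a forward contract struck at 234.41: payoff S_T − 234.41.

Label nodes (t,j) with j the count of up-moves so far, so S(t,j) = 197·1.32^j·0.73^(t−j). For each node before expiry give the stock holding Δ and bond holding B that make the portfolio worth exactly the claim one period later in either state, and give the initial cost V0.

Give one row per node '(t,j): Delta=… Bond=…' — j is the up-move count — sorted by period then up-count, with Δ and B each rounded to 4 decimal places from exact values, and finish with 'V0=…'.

The replicating-portfolio and risk-neutral prices coincide; use p* = (1−0.73)/(1.32−0.73) = 0.4576 for the latter.
Payoff layer (t=1): V(1,0)=-90.6000, V(1,1)=25.6300
Node (0,0) S=197.0000: V=(p*·25.6300+(1−p*)·-90.6000)/1=-37.4100; Δ=(25.6300−-90.6000)/(260.0400−143.8100)=1.0000; B=V−Δ·S=-234.4100
Root portfolio cost Δ·197+B reproduces V0=-37.4100.

(0,0): Delta=1.0000 Bond=-234.4100
V0=-37.4100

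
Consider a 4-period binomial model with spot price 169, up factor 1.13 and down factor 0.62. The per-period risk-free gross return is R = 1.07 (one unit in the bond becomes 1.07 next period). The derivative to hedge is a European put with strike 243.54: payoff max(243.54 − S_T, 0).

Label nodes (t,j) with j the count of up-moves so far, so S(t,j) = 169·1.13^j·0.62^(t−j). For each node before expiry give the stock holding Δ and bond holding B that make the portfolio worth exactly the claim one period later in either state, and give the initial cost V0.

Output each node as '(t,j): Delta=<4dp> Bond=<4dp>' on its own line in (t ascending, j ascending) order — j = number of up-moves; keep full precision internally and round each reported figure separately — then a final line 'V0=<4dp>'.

(0,0): Delta=-0.7917 Bond=165.4016
(1,0): Delta=-1.0000 Bond=198.8012
(1,1): Delta=-0.7765 Bond=174.0702
(2,0): Delta=-1.0000 Bond=212.7173
(2,1): Delta=-1.0000 Bond=212.7173
(2,2): Delta=-0.7602 Bond=182.7269
(3,0): Delta=-1.0000 Bond=227.6075
(3,1): Delta=-1.0000 Bond=227.6075
(3,2): Delta=-1.0000 Bond=227.6075
(3,3): Delta=-0.7426 Bond=191.2391
V0=31.5975

Under the risk-neutral measure, an up-move has probability p* = (R−d)/(u−d) = 0.8824 and values discount at R = 1.07.
Terminal values V(4,·): V(4,0)=218.5680, V(4,1)=198.0265, V(4,2)=160.5880, V(4,3)=92.3533, V(4,4)=0.0000
  t=3,j=0: stock 40.2774 → up 45.5135 (V=198.0265), down 24.9720 (V=218.5680). Price 187.3300; hedge Δ=-1.0000, bond B=227.6075.
  t=3,j=1: stock 73.4089 → up 82.9520 (V=160.5880), down 45.5135 (V=198.0265). Price 154.1986; hedge Δ=-1.0000, bond B=227.6075.
  t=3,j=2: stock 133.7936 → up 151.1867 (V=92.3533), down 82.9520 (V=160.5880). Price 93.8139; hedge Δ=-1.0000, bond B=227.6075.
  t=3,j=3: stock 243.8496 → up 275.5500 (V=0.0000), down 151.1867 (V=92.3533). Price 10.1543; hedge Δ=-0.7426, bond B=191.2391.
  t=2,j=0: stock 64.9636 → up 73.4089 (V=154.1986), down 40.2774 (V=187.3300). Price 147.7537; hedge Δ=-1.0000, bond B=212.7173.
  t=2,j=1: stock 118.4014 → up 133.7936 (V=93.8139), down 73.4089 (V=154.1986). Price 94.3159; hedge Δ=-1.0000, bond B=212.7173.
  t=2,j=2: stock 215.7961 → up 243.8496 (V=10.1543), down 133.7936 (V=93.8139). Price 18.6884; hedge Δ=-0.7602, bond B=182.7269.
  t=1,j=0: stock 104.7800 → up 118.4014 (V=94.3159), down 64.9636 (V=147.7537). Price 94.0212; hedge Δ=-1.0000, bond B=198.8012.
  t=1,j=1: stock 190.9700 → up 215.7961 (V=18.6884), down 118.4014 (V=94.3159). Price 25.7811; hedge Δ=-0.7765, bond B=174.0702.
  t=0,j=0: stock 169.0000 → up 190.9700 (V=25.7811), down 104.7800 (V=94.0212). Price 31.5975; hedge Δ=-0.7917, bond B=165.4016.
Self-financing check: at every node Δ·S+B equals the discounted successor values.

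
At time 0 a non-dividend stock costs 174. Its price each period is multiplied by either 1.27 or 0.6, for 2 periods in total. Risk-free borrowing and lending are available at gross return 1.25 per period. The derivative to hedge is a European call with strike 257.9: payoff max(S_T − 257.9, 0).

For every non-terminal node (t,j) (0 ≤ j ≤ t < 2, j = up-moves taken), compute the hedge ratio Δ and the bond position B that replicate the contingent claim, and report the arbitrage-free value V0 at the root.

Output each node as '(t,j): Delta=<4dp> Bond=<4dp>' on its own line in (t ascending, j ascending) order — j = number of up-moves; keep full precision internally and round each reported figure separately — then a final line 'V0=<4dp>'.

(0,0): Delta=0.1514 Bond=-12.6466
(1,0): Delta=0.0000 Bond=0.0000
(1,1): Delta=0.1536 Bond=-16.2946
V0=13.7005

No-arbitrage ⇒ martingale measure with p* = (R−d)/(u−d) = 0.9701.
Terminal payoffs: V(2,0)=0.0000, V(2,1)=0.0000, V(2,2)=22.7446
Node (1,0) S=104.4000: V=(p*·0.0000+(1−p*)·0.0000)/1.25=0.0000; Δ=(0.0000−0.0000)/(132.5880−62.6400)=0.0000; B=V−Δ·S=0.0000
Node (1,1) S=220.9800: V=(p*·22.7446+(1−p*)·0.0000)/1.25=17.6525; Δ=(22.7446−0.0000)/(280.6446−132.5880)=0.1536; B=V−Δ·S=-16.2946
Node (0,0) S=174.0000: V=(p*·17.6525+(1−p*)·0.0000)/1.25=13.7005; Δ=(17.6525−0.0000)/(220.9800−104.4000)=0.1514; B=V−Δ·S=-12.6466
Check: Δ(0,0)·S0 + B(0,0) = 13.7005 = V0.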